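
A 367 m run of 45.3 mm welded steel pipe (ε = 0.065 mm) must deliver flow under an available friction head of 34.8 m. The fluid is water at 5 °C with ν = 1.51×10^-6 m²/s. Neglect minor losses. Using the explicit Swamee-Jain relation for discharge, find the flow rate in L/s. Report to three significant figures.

Swamee-Jain (Type II): Q = -0.965·√(gD⁵h_f/L)·ln[ε/(3.7D) + √(3.17ν²L/(gD³h_f))]
√(gD⁵h_f/L) = √(9.81·0.0453⁵·34.8/367) = 4.212×10^-4
ε/(3.7D) = 3.88×10^-4; √(3.17ν²L/(gD³h_f)) = 2.89×10^-4
Q = -0.965·4.212×10^-4·ln(6.769×10^-4) = 0.002967 m³/s
Check: V = 1.84 m/s, Re = 5.52×10^4, f = 0.02509, h_f = 35.1 m ≈ 34.8 m ✓

Q ≈ 2.97 L/s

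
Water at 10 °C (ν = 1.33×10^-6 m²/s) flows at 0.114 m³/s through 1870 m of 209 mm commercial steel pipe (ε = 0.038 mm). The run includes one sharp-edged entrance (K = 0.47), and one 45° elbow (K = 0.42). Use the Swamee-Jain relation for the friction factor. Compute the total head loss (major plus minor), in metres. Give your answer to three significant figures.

H_L ≈ 77.4 m

V = 4Q/(πD²) = 3.323 m/s; V²/2g = 0.5628 m
Re = 5.22×10^5, ε/D = 1.82×10^-4 → f = 0.01528 (Swamee-Jain)
Major: h_f = f(L/D)·V²/2g = 0.01528·8947·0.5628 = 76.94 m
Minor: ΣK = 0.890; h_m = ΣK·V²/2g = 0.5009 m
Total H_L = 76.94 + 0.5009 = 77.44 m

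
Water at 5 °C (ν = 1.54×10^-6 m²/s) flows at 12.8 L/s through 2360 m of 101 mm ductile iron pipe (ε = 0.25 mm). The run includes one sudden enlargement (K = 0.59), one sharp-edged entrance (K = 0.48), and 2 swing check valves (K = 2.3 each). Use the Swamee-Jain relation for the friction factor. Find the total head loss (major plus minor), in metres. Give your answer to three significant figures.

V = 4Q/(πD²) = 1.598 m/s; V²/2g = 0.1301 m
Re = 1.05×10^5, ε/D = 0.00248 → f = 0.02645 (Swamee-Jain)
Major: h_f = f(L/D)·V²/2g = 0.02645·23366·0.1301 = 80.41 m
Minor: ΣK = 5.67; h_m = ΣK·V²/2g = 0.7376 m
Total H_L = 80.41 + 0.7376 = 81.15 m

H_L ≈ 81.2 m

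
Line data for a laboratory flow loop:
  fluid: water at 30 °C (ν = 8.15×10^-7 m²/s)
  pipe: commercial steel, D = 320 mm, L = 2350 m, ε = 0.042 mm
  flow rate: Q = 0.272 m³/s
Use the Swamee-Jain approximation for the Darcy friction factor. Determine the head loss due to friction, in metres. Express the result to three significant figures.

h_f ≈ 58.6 m

V = 4Q/(πD²) = 4·0.272/(π·0.320²) = 3.382 m/s
Re = VD/ν = 3.382·0.320/8.15×10^-7 = 1.33×10^6 → turbulent
ε/D = 0.042/320 = 1.31×10^-4
Swamee-Jain: f = 0.01368
h_f = f(L/D)V²/(2g) = 0.01368·(2350/0.320)·3.382²/(2·9.81) = 58.59 m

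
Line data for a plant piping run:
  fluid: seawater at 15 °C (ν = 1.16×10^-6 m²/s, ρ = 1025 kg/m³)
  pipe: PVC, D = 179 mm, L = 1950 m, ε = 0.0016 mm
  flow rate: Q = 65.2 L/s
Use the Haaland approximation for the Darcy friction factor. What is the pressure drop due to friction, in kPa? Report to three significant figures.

Δp ≈ 513 kPa

V = 4Q/(πD²) = 4·0.0652/(π·0.179²) = 2.591 m/s
Re = VD/ν = 2.591·0.179/1.16×10^-6 = 4.00×10^5 → turbulent
ε/D = 0.0016/179 = 8.94×10^-6
Haaland: f = 0.01369
h_f = f(L/D)V²/(2g) = 0.01369·(1950/0.179)·2.591²/(2·9.81) = 51.02 m
Δp = ρg·h_f = 1025·9.81·51.02 = 513.0 kPa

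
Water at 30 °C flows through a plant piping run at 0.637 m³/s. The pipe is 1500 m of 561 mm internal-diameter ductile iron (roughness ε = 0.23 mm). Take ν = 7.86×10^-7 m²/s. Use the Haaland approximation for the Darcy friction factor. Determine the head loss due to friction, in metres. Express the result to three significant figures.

h_f ≈ 14.7 m

V = 4Q/(πD²) = 4·0.637/(π·0.561²) = 2.577 m/s
Re = VD/ν = 2.577·0.561/7.86×10^-7 = 1.84×10^6 → turbulent
ε/D = 0.23/561 = 4.10×10^-4
Haaland: f = 0.01629
h_f = f(L/D)V²/(2g) = 0.01629·(1500/0.561)·2.577²/(2·9.81) = 14.75 m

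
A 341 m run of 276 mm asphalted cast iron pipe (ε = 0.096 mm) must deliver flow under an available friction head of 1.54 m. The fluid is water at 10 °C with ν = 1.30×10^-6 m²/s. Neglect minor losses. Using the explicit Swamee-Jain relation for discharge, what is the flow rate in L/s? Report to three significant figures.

Q ≈ 70.6 L/s

Swamee-Jain (Type II): Q = -0.965·√(gD⁵h_f/L)·ln[ε/(3.7D) + √(3.17ν²L/(gD³h_f))]
√(gD⁵h_f/L) = √(9.81·0.276⁵·1.54/341) = 0.008423
ε/(3.7D) = 9.40×10^-5; √(3.17ν²L/(gD³h_f)) = 7.58×10^-5
Q = -0.965·0.008423·ln(1.698×10^-4) = 0.07056 m³/s
Check: V = 1.18 m/s, Re = 2.50×10^5, f = 0.01768, h_f = 1.55 m ≈ 1.54 m ✓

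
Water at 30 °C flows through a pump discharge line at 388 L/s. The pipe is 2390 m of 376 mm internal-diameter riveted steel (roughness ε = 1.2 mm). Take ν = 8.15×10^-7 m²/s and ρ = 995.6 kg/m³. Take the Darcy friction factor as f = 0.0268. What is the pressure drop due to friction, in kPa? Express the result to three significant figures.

V = 4Q/(πD²) = 4·0.388/(π·0.376²) = 3.494 m/s
h_f = f(L/D)V²/(2g) = 0.02680·(2390/0.376)·3.494²/(2·9.81) = 106.0 m
Δp = ρg·h_f = 995.6·9.81·106.0 = 1035 kPa

Δp ≈ 1040 kPa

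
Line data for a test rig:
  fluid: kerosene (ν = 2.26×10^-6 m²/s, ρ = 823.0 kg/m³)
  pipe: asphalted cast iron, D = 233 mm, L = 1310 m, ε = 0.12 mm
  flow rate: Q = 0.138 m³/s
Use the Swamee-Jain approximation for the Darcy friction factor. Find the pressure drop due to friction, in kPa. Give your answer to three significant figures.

Δp ≈ 443 kPa

V = 4Q/(πD²) = 4·0.138/(π·0.233²) = 3.237 m/s
Re = VD/ν = 3.237·0.233/2.26×10^-6 = 3.34×10^5 → turbulent
ε/D = 0.12/233 = 5.15×10^-4
Swamee-Jain: f = 0.01828
h_f = f(L/D)V²/(2g) = 0.01828·(1310/0.233)·3.237²/(2·9.81) = 54.88 m
Δp = ρg·h_f = 823.0·9.81·54.88 = 443.1 kPa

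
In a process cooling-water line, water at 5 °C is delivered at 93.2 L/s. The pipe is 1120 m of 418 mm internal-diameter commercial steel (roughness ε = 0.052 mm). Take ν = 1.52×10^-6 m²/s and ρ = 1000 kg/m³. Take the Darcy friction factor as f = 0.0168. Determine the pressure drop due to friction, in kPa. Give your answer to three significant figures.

Δp ≈ 10.4 kPa

V = 4Q/(πD²) = 4·0.0932/(π·0.418²) = 0.6792 m/s
h_f = f(L/D)V²/(2g) = 0.01680·(1120/0.418)·0.6792²/(2·9.81) = 1.058 m
Δp = ρg·h_f = 1000·9.81·1.058 = 10.38 kPa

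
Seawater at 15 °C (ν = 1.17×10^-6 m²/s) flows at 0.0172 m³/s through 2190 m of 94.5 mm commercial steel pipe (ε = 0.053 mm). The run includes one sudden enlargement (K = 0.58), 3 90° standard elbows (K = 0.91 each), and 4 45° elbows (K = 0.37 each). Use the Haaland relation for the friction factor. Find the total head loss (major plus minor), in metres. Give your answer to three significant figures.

V = 4Q/(πD²) = 2.452 m/s; V²/2g = 0.3065 m
Re = 1.98×10^5, ε/D = 5.61×10^-4 → f = 0.01897 (Haaland)
Major: h_f = f(L/D)·V²/2g = 0.01897·23175·0.3065 = 134.7 m
Minor: ΣK = 4.79; h_m = ΣK·V²/2g = 1.468 m
Total H_L = 134.7 + 1.468 = 136.2 m

H_L ≈ 136 m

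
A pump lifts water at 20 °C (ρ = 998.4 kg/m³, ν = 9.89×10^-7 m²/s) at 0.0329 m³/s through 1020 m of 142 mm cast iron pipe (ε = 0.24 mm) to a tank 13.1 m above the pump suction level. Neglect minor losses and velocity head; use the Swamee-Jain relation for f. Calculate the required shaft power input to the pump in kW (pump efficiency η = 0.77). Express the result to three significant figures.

V = 4Q/(πD²) = 2.077 m/s; Re = 2.98×10^5; ε/D = 0.00169; f = 0.02324
h_f = f(L/D)V²/2g = 36.71 m
Total head H = z + h_f = 13.1 + 36.71 = 49.81 m
P_hyd = ρgQH = 998.4·9.81·0.0329·49.81 = 16.05 kW
P_shaft = P_hyd/η = 16.05/0.77 = 20.85 kW

P_shaft ≈ 20.8 kW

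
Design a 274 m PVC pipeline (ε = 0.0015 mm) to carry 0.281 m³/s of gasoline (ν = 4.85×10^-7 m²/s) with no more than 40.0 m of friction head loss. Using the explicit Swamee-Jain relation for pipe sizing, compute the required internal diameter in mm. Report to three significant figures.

D ≈ 213 mm

Swamee-Jain (Type III): D = 0.66·[ε^1.25·(LQ²/(gh_f))^4.75 + ν·Q^9.4·(L/(gh_f))^5.2]^0.04
LQ²/(gh_f) = 0.05514; L/(gh_f) = 0.6983
Term 1 = ε^1.25·(…)^4.75 = 5.52×10^-14; Term 2 = ν·Q^9.4·(…)^5.2 = 4.93×10^-13
D = 0.66·(5.52×10^-14 + 4.93×10^-13)^0.04 = 0.2133 m = 213 mm
Check: V = 7.86 m/s, Re = 3.46×10^6, f = 0.009890, h_f = 40.0 m ≈ 40.0 m ✓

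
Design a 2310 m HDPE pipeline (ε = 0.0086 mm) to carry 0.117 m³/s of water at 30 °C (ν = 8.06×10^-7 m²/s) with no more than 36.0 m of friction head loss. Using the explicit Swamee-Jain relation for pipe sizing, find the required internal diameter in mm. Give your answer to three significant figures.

D ≈ 250 mm

Swamee-Jain (Type III): D = 0.66·[ε^1.25·(LQ²/(gh_f))^4.75 + ν·Q^9.4·(L/(gh_f))^5.2]^0.04
LQ²/(gh_f) = 0.08954; L/(gh_f) = 6.541
Term 1 = ε^1.25·(…)^4.75 = 4.90×10^-12; Term 2 = ν·Q^9.4·(…)^5.2 = 2.45×10^-11
D = 0.66·(4.90×10^-12 + 2.45×10^-11)^0.04 = 0.2502 m = 250 mm
Check: V = 2.38 m/s, Re = 7.39×10^5, f = 0.01288, h_f = 34.3 m ≈ 36.0 m ✓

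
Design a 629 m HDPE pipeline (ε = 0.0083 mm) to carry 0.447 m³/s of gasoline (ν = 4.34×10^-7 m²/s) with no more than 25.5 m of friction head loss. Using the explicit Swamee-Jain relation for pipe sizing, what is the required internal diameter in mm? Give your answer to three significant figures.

D ≈ 335 mm

Swamee-Jain (Type III): D = 0.66·[ε^1.25·(LQ²/(gh_f))^4.75 + ν·Q^9.4·(L/(gh_f))^5.2]^0.04
LQ²/(gh_f) = 0.5024; L/(gh_f) = 2.514
Term 1 = ε^1.25·(…)^4.75 = 1.69×10^-8; Term 2 = ν·Q^9.4·(…)^5.2 = 2.71×10^-8
D = 0.66·(1.69×10^-8 + 2.71×10^-8)^0.04 = 0.3352 m = 335 mm
Check: V = 5.07 m/s, Re = 3.91×10^6, f = 0.01053, h_f = 25.8 m ≈ 25.5 m ✓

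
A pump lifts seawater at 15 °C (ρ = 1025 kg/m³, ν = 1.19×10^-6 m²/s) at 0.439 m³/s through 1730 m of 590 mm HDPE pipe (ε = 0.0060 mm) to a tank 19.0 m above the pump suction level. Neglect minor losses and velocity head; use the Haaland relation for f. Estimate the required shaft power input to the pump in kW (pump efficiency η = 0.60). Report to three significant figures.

V = 4Q/(πD²) = 1.606 m/s; Re = 7.96×10^5; ε/D = 1.02×10^-5; f = 0.01220
h_f = f(L/D)V²/2g = 4.701 m
Total head H = z + h_f = 19.0 + 4.701 = 23.70 m
P_hyd = ρgQH = 1025·9.81·0.439·23.70 = 104.6 kW
P_shaft = P_hyd/η = 104.6/0.60 = 174.4 kW

P_shaft ≈ 174 kW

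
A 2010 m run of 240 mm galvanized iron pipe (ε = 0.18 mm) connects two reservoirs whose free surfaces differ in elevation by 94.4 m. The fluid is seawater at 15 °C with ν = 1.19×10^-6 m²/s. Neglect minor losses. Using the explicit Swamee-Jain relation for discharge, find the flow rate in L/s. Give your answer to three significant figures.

Q ≈ 155 L/s

Swamee-Jain (Type II): Q = -0.965·√(gD⁵h_f/L)·ln[ε/(3.7D) + √(3.17ν²L/(gD³h_f))]
√(gD⁵h_f/L) = √(9.81·0.240⁵·94.4/2010) = 0.01915
ε/(3.7D) = 2.03×10^-4; √(3.17ν²L/(gD³h_f)) = 2.65×10^-5
Q = -0.965·0.01915·ln(2.293×10^-4) = 0.1549 m³/s
Check: V = 3.42 m/s, Re = 6.91×10^5, f = 0.01898, h_f = 95.0 m ≈ 94.4 m ✓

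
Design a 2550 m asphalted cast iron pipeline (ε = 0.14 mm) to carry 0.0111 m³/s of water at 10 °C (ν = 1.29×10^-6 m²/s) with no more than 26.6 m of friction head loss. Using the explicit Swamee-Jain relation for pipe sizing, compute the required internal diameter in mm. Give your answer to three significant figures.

D ≈ 120 mm

Swamee-Jain (Type III): D = 0.66·[ε^1.25·(LQ²/(gh_f))^4.75 + ν·Q^9.4·(L/(gh_f))^5.2]^0.04
LQ²/(gh_f) = 0.001204; L/(gh_f) = 9.772
Term 1 = ε^1.25·(…)^4.75 = 2.07×10^-19; Term 2 = ν·Q^9.4·(…)^5.2 = 7.67×10^-20
D = 0.66·(2.07×10^-19 + 7.67×10^-20)^0.04 = 0.1196 m = 120 mm
Check: V = 0.988 m/s, Re = 9.16×10^4, f = 0.02310, h_f = 24.5 m ≈ 26.6 m ✓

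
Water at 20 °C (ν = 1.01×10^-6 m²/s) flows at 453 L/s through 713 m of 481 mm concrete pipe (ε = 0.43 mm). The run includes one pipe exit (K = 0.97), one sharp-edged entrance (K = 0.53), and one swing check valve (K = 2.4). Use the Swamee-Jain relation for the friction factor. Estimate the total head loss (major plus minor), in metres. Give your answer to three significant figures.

V = 4Q/(πD²) = 2.493 m/s; V²/2g = 0.3168 m
Re = 1.19×10^6, ε/D = 8.94×10^-4 → f = 0.01947 (Swamee-Jain)
Major: h_f = f(L/D)·V²/2g = 0.01947·1482·0.3168 = 9.144 m
Minor: ΣK = 3.90; h_m = ΣK·V²/2g = 1.235 m
Total H_L = 9.144 + 1.235 = 10.38 m

H_L ≈ 10.4 m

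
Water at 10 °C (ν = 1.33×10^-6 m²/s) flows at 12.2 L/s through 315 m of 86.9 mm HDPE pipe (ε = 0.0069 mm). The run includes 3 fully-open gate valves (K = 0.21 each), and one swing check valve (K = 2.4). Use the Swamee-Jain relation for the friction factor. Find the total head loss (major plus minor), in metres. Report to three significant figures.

H_L ≈ 14.2 m

V = 4Q/(πD²) = 2.057 m/s; V²/2g = 0.2157 m
Re = 1.34×10^5, ε/D = 7.94×10^-5 → f = 0.01736 (Swamee-Jain)
Major: h_f = f(L/D)·V²/2g = 0.01736·3625·0.2157 = 13.57 m
Minor: ΣK = 3.03; h_m = ΣK·V²/2g = 0.6534 m
Total H_L = 13.57 + 0.6534 = 14.23 m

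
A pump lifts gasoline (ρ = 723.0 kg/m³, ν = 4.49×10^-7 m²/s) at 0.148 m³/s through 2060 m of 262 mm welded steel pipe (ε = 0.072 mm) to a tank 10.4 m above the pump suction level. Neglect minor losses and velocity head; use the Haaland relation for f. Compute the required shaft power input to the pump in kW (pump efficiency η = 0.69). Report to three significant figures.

V = 4Q/(πD²) = 2.745 m/s; Re = 1.60×10^6; ε/D = 2.75×10^-4; f = 0.01513
h_f = f(L/D)V²/2g = 45.68 m
Total head H = z + h_f = 10.4 + 45.68 = 56.08 m
P_hyd = ρgQH = 723.0·9.81·0.148·56.08 = 58.87 kW
P_shaft = P_hyd/η = 58.87/0.69 = 85.32 kW

P_shaft ≈ 85.3 kW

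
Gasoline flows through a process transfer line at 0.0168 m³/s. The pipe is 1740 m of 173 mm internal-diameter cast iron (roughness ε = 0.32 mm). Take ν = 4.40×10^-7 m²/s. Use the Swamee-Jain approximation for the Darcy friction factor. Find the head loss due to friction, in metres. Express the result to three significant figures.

h_f ≈ 6.22 m

V = 4Q/(πD²) = 4·0.0168/(π·0.173²) = 0.7147 m/s
Re = VD/ν = 0.7147·0.173/4.40×10^-7 = 2.81×10^5 → turbulent
ε/D = 0.32/173 = 0.00185
Swamee-Jain: f = 0.02377
h_f = f(L/D)V²/(2g) = 0.02377·(1740/0.173)·0.7147²/(2·9.81) = 6.225 m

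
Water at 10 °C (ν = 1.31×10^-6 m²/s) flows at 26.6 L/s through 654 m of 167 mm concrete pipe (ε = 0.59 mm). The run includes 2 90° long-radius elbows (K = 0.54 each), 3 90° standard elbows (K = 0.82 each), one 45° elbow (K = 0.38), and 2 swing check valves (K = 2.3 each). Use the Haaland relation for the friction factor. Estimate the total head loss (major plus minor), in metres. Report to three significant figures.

H_L ≈ 8.93 m

V = 4Q/(πD²) = 1.214 m/s; V²/2g = 0.07517 m
Re = 1.55×10^5, ε/D = 0.00353 → f = 0.02816 (Haaland)
Major: h_f = f(L/D)·V²/2g = 0.02816·3916·0.07517 = 8.289 m
Minor: ΣK = 8.52; h_m = ΣK·V²/2g = 0.6404 m
Total H_L = 8.289 + 0.6404 = 8.929 m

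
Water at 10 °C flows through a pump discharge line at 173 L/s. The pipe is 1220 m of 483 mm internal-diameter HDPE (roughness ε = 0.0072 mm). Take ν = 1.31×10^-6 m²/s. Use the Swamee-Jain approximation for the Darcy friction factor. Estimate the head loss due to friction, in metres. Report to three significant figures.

h_f ≈ 1.63 m

V = 4Q/(πD²) = 4·0.173/(π·0.483²) = 0.9442 m/s
Re = VD/ν = 0.9442·0.483/1.31×10^-6 = 3.48×10^5 → turbulent
ε/D = 0.0072/483 = 1.49×10^-5
Swamee-Jain: f = 0.01417
h_f = f(L/D)V²/(2g) = 0.01417·(1220/0.483)·0.9442²/(2·9.81) = 1.627 m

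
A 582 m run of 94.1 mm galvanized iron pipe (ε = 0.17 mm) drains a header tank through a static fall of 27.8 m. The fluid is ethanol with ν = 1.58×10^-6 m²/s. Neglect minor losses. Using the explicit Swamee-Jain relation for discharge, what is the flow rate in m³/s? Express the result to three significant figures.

Q ≈ 0.0132 m³/s

Swamee-Jain (Type II): Q = -0.965·√(gD⁵h_f/L)·ln[ε/(3.7D) + √(3.17ν²L/(gD³h_f))]
√(gD⁵h_f/L) = √(9.81·0.0941⁵·27.8/582) = 0.001859
ε/(3.7D) = 4.88×10^-4; √(3.17ν²L/(gD³h_f)) = 1.42×10^-4
Q = -0.965·0.001859·ln(6.306×10^-4) = 0.01322 m³/s
Check: V = 1.90 m/s, Re = 1.13×10^5, f = 0.02462, h_f = 28.1 m ≈ 27.8 m ✓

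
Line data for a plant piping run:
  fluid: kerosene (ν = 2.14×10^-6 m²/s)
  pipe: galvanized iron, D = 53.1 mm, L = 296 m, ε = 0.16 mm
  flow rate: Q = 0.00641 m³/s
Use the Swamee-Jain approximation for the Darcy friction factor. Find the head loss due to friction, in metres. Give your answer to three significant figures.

V = 4Q/(πD²) = 4·0.00641/(π·0.0531²) = 2.895 m/s
Re = VD/ν = 2.895·0.0531/2.14×10^-6 = 7.18×10^4 → turbulent
ε/D = 0.16/53.1 = 0.00301
Swamee-Jain: f = 0.02824
h_f = f(L/D)V²/(2g) = 0.02824·(296/0.0531)·2.895²/(2·9.81) = 67.23 m

h_f ≈ 67.2 m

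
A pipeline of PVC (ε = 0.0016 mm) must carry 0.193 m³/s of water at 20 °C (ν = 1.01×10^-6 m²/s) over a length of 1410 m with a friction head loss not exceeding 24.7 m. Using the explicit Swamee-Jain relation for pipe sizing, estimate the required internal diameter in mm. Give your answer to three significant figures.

Swamee-Jain (Type III): D = 0.66·[ε^1.25·(LQ²/(gh_f))^4.75 + ν·Q^9.4·(L/(gh_f))^5.2]^0.04
LQ²/(gh_f) = 0.2168; L/(gh_f) = 5.819
Term 1 = ε^1.25·(…)^4.75 = 3.99×10^-11; Term 2 = ν·Q^9.4·(…)^5.2 = 1.84×10^-9
D = 0.66·(3.99×10^-11 + 1.84×10^-9)^0.04 = 0.2955 m = 295 mm
Check: V = 2.81 m/s, Re = 8.23×10^5, f = 0.01212, h_f = 23.3 m ≈ 24.7 m ✓

D ≈ 295 mm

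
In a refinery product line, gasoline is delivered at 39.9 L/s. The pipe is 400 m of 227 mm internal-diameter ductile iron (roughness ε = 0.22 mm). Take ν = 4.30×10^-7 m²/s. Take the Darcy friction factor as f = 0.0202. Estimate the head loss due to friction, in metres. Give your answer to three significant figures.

h_f ≈ 1.76 m

V = 4Q/(πD²) = 4·0.0399/(π·0.227²) = 0.9859 m/s
h_f = f(L/D)V²/(2g) = 0.02020·(400/0.227)·0.9859²/(2·9.81) = 1.763 m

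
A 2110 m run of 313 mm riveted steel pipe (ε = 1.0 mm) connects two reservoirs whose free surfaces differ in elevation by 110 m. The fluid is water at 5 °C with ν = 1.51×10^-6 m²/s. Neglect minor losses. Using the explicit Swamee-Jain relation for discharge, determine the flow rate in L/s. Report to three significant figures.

Swamee-Jain (Type II): Q = -0.965·√(gD⁵h_f/L)·ln[ε/(3.7D) + √(3.17ν²L/(gD³h_f))]
√(gD⁵h_f/L) = √(9.81·0.313⁵·110/2110) = 0.03920
ε/(3.7D) = 8.63×10^-4; √(3.17ν²L/(gD³h_f)) = 2.15×10^-5
Q = -0.965·0.03920·ln(8.850×10^-4) = 0.2659 m³/s
Check: V = 3.46 m/s, Re = 7.16×10^5, f = 0.02690, h_f = 110 m ≈ 110 m ✓

Q ≈ 266 L/s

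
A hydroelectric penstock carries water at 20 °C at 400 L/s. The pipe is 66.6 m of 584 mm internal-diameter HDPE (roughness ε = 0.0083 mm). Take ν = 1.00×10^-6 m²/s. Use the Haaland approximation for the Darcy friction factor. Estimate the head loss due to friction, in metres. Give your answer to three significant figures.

h_f ≈ 0.157 m

V = 4Q/(πD²) = 4·0.400/(π·0.584²) = 1.493 m/s
Re = VD/ν = 1.493·0.584/1.00×10^-6 = 8.72×10^5 → turbulent
ε/D = 0.0083/584 = 1.42×10^-5
Haaland: f = 0.01210
h_f = f(L/D)V²/(2g) = 0.01210·(66.6/0.584)·1.493²/(2·9.81) = 0.1568 m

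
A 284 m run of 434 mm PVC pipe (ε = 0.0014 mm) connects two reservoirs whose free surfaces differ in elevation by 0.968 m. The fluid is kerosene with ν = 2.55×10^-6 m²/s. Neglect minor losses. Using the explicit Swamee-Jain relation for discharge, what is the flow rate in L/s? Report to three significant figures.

Q ≈ 205 L/s

Swamee-Jain (Type II): Q = -0.965·√(gD⁵h_f/L)·ln[ε/(3.7D) + √(3.17ν²L/(gD³h_f))]
√(gD⁵h_f/L) = √(9.81·0.434⁵·0.968/284) = 0.02269
ε/(3.7D) = 8.72×10^-7; √(3.17ν²L/(gD³h_f)) = 8.68×10^-5
Q = -0.965·0.02269·ln(8.771×10^-5) = 0.2045 m³/s
Check: V = 1.38 m/s, Re = 2.35×10^5, f = 0.01508, h_f = 0.962 m ≈ 0.968 m ✓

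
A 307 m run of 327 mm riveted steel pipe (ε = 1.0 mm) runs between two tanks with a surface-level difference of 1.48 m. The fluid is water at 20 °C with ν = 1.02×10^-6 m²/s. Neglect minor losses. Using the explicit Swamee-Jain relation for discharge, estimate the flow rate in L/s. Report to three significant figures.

Q ≈ 90.4 L/s

Swamee-Jain (Type II): Q = -0.965·√(gD⁵h_f/L)·ln[ε/(3.7D) + √(3.17ν²L/(gD³h_f))]
√(gD⁵h_f/L) = √(9.81·0.327⁵·1.48/307) = 0.01330
ε/(3.7D) = 8.27×10^-4; √(3.17ν²L/(gD³h_f)) = 4.47×10^-5
Q = -0.965·0.01330·ln(8.712×10^-4) = 0.09041 m³/s
Check: V = 1.08 m/s, Re = 3.45×10^5, f = 0.02683, h_f = 1.49 m ≈ 1.48 m ✓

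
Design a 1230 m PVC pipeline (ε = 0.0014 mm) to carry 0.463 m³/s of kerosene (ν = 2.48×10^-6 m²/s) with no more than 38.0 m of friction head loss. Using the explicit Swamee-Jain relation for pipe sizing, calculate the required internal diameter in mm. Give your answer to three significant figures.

Swamee-Jain (Type III): D = 0.66·[ε^1.25·(LQ²/(gh_f))^4.75 + ν·Q^9.4·(L/(gh_f))^5.2]^0.04
LQ²/(gh_f) = 0.7073; L/(gh_f) = 3.300
Term 1 = ε^1.25·(…)^4.75 = 9.30×10^-9; Term 2 = ν·Q^9.4·(…)^5.2 = 8.85×10^-7
D = 0.66·(9.30×10^-9 + 8.85×10^-7)^0.04 = 0.3781 m = 378 mm
Check: V = 4.12 m/s, Re = 6.29×10^5, f = 0.01264, h_f = 35.6 m ≈ 38.0 m ✓

D ≈ 378 mm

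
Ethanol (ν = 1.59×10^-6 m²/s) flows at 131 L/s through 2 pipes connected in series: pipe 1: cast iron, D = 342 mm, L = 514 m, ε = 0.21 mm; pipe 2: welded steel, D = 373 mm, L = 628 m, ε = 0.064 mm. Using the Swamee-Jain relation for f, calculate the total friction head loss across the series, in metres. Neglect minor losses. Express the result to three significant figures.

Pipe 1: V = 1.426 m/s, Re = 3.07×10^5, ε/D = 6.14×10^-4, f = 0.01893, h_1 = f(L/D)V²/2g = 2.949 m
Pipe 2: V = 1.199 m/s, Re = 2.81×10^5, ε/D = 1.72×10^-4, f = 0.01620, h_2 = f(L/D)V²/2g = 1.998 m
Series → Q common, losses add: H = Σh = 4.947 m

H ≈ 4.95 m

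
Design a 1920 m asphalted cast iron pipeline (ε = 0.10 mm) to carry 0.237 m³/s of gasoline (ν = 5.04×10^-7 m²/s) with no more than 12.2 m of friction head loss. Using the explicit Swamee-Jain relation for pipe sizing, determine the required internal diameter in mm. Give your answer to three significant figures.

Swamee-Jain (Type III): D = 0.66·[ε^1.25·(LQ²/(gh_f))^4.75 + ν·Q^9.4·(L/(gh_f))^5.2]^0.04
LQ²/(gh_f) = 0.9011; L/(gh_f) = 16.04
Term 1 = ε^1.25·(…)^4.75 = 6.10×10^-6; Term 2 = ν·Q^9.4·(…)^5.2 = 1.24×10^-6
D = 0.66·(6.10×10^-6 + 1.24×10^-6)^0.04 = 0.4113 m = 411 mm
Check: V = 1.78 m/s, Re = 1.46×10^6, f = 0.01497, h_f = 11.3 m ≈ 12.2 m ✓

D ≈ 411 mm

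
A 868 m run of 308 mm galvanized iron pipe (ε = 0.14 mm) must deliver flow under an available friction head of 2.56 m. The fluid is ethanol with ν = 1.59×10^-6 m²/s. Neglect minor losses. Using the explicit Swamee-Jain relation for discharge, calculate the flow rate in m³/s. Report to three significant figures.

Swamee-Jain (Type II): Q = -0.965·√(gD⁵h_f/L)·ln[ε/(3.7D) + √(3.17ν²L/(gD³h_f))]
√(gD⁵h_f/L) = √(9.81·0.308⁵·2.56/868) = 0.008955
ε/(3.7D) = 1.23×10^-4; √(3.17ν²L/(gD³h_f)) = 9.74×10^-5
Q = -0.965·0.008955·ln(2.202×10^-4) = 0.07277 m³/s
Check: V = 0.977 m/s, Re = 1.89×10^5, f = 0.01879, h_f = 2.57 m ≈ 2.56 m ✓

Q ≈ 0.0728 m³/s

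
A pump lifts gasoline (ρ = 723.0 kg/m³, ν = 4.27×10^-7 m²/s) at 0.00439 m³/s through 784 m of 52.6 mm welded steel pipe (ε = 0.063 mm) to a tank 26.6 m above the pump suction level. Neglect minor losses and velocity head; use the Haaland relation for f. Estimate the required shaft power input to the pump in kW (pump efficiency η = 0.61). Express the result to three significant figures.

V = 4Q/(πD²) = 2.020 m/s; Re = 2.49×10^5; ε/D = 0.00120; f = 0.02147
h_f = f(L/D)V²/2g = 66.55 m
Total head H = z + h_f = 26.6 + 66.55 = 93.15 m
P_hyd = ρgQH = 723.0·9.81·0.00439·93.15 = 2.901 kW
P_shaft = P_hyd/η = 2.901/0.61 = 4.755 kW

P_shaft ≈ 4.75 kW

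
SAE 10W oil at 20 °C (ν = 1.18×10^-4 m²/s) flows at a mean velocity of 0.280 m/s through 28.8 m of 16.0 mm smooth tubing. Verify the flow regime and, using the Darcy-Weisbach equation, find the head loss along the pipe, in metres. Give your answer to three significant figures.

h_f ≈ 12.1 m

Re = VD/ν = 0.280·0.01600/1.18×10^-4 = 38.0 → laminar (Re < 2300)
f = 64/Re = 1.686
h_f = f(L/D)V²/(2g) = 1.686·(28.8/0.01600)·0.280²/(2·9.81) = 12.12 m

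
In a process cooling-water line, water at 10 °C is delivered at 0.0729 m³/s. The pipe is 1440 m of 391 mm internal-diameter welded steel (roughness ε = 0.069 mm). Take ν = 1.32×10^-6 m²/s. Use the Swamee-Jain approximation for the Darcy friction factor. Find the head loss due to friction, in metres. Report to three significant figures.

h_f ≈ 1.19 m

V = 4Q/(πD²) = 4·0.0729/(π·0.391²) = 0.6071 m/s
Re = VD/ν = 0.6071·0.391/1.32×10^-6 = 1.80×10^5 → turbulent
ε/D = 0.069/391 = 1.76×10^-4
Swamee-Jain: f = 0.01722
h_f = f(L/D)V²/(2g) = 0.01722·(1440/0.391)·0.6071²/(2·9.81) = 1.191 m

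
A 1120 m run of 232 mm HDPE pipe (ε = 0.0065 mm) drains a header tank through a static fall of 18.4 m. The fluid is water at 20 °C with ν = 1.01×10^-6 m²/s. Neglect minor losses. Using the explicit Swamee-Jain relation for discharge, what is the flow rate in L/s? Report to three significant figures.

Q ≈ 99.9 L/s

Swamee-Jain (Type II): Q = -0.965·√(gD⁵h_f/L)·ln[ε/(3.7D) + √(3.17ν²L/(gD³h_f))]
√(gD⁵h_f/L) = √(9.81·0.232⁵·18.4/1120) = 0.01041
ε/(3.7D) = 7.57×10^-6; √(3.17ν²L/(gD³h_f)) = 4.01×10^-5
Q = -0.965·0.01041·ln(4.766×10^-5) = 0.09995 m³/s
Check: V = 2.36 m/s, Re = 5.43×10^5, f = 0.01336, h_f = 18.4 m ≈ 18.4 m ✓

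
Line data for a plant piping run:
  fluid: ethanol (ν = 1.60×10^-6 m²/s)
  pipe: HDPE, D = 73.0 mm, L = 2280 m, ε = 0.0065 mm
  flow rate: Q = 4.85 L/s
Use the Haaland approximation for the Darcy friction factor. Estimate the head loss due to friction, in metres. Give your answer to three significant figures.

V = 4Q/(πD²) = 4·0.00485/(π·0.0730²) = 1.159 m/s
Re = VD/ν = 1.159·0.0730/1.60×10^-6 = 5.29×10^4 → turbulent
ε/D = 0.0065/73.0 = 8.90×10^-5
Haaland: f = 0.02071
h_f = f(L/D)V²/(2g) = 0.02071·(2280/0.0730)·1.159²/(2·9.81) = 44.28 m

h_f ≈ 44.3 m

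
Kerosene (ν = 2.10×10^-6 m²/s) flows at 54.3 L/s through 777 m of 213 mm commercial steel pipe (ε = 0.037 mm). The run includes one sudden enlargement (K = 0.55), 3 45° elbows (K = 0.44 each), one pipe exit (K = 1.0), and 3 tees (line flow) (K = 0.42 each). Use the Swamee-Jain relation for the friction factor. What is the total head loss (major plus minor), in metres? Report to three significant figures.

H_L ≈ 8.08 m

V = 4Q/(πD²) = 1.524 m/s; V²/2g = 0.1184 m
Re = 1.55×10^5, ε/D = 1.74×10^-4 → f = 0.01758 (Swamee-Jain)
Major: h_f = f(L/D)·V²/2g = 0.01758·3648·0.1184 = 7.592 m
Minor: ΣK = 4.13; h_m = ΣK·V²/2g = 0.4888 m
Total H_L = 7.592 + 0.4888 = 8.081 m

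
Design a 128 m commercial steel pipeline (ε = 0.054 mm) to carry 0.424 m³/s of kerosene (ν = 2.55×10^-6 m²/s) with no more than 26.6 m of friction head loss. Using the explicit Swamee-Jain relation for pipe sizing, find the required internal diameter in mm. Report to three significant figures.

Swamee-Jain (Type III): D = 0.66·[ε^1.25·(LQ²/(gh_f))^4.75 + ν·Q^9.4·(L/(gh_f))^5.2]^0.04
LQ²/(gh_f) = 0.08818; L/(gh_f) = 0.4905
Term 1 = ε^1.25·(…)^4.75 = 4.53×10^-11; Term 2 = ν·Q^9.4·(…)^5.2 = 1.97×10^-11
D = 0.66·(4.53×10^-11 + 1.97×10^-11)^0.04 = 0.2583 m = 258 mm
Check: V = 8.09 m/s, Re = 8.20×10^5, f = 0.01504, h_f = 24.9 m ≈ 26.6 m ✓

D ≈ 258 mm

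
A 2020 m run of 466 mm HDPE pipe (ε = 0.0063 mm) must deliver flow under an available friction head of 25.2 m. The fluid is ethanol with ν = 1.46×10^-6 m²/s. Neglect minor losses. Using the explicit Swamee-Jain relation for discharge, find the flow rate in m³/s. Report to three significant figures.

Swamee-Jain (Type II): Q = -0.965·√(gD⁵h_f/L)·ln[ε/(3.7D) + √(3.17ν²L/(gD³h_f))]
√(gD⁵h_f/L) = √(9.81·0.466⁵·25.2/2020) = 0.05186
ε/(3.7D) = 3.65×10^-6; √(3.17ν²L/(gD³h_f)) = 2.34×10^-5
Q = -0.965·0.05186·ln(2.701×10^-5) = 0.5264 m³/s
Check: V = 3.09 m/s, Re = 9.85×10^5, f = 0.01196, h_f = 25.2 m ≈ 25.2 m ✓

Q ≈ 0.526 m³/s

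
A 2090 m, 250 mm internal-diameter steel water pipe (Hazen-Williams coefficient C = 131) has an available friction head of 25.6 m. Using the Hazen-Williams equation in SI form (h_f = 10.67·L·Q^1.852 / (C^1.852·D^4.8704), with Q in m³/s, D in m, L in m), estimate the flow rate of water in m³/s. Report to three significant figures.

Rearranging: Q = [h_f·C^1.852·D^4.8704 / (10.67·L)]^(1/1.852)
Q = [25.6·131^1.852·0.250^4.8704 / (10.67·2090)]^0.540 = 0.08840 m³/s

Q ≈ 0.0884 m³/s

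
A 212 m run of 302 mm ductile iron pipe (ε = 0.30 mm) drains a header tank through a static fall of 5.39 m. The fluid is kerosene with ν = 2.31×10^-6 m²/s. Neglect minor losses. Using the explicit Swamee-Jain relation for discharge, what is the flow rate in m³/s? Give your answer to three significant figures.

Swamee-Jain (Type II): Q = -0.965·√(gD⁵h_f/L)·ln[ε/(3.7D) + √(3.17ν²L/(gD³h_f))]
√(gD⁵h_f/L) = √(9.81·0.302⁵·5.39/212) = 0.02503
ε/(3.7D) = 2.68×10^-4; √(3.17ν²L/(gD³h_f)) = 4.96×10^-5
Q = -0.965·0.02503·ln(3.181×10^-4) = 0.1945 m³/s
Check: V = 2.72 m/s, Re = 3.55×10^5, f = 0.02057, h_f = 5.43 m ≈ 5.39 m ✓

Q ≈ 0.195 m³/s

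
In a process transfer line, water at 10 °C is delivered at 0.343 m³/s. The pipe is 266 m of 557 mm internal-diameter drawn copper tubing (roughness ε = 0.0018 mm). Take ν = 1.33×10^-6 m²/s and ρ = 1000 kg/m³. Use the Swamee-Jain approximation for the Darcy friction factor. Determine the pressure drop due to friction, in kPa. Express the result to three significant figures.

Δp ≈ 6.04 kPa

V = 4Q/(πD²) = 4·0.343/(π·0.557²) = 1.408 m/s
Re = VD/ν = 1.408·0.557/1.33×10^-6 = 5.90×10^5 → turbulent
ε/D = 0.0018/557 = 3.23×10^-6
Swamee-Jain: f = 0.01277
h_f = f(L/D)V²/(2g) = 0.01277·(266/0.557)·1.408²/(2·9.81) = 0.6160 m
Δp = ρg·h_f = 1000·9.81·0.6160 = 6.043 kPa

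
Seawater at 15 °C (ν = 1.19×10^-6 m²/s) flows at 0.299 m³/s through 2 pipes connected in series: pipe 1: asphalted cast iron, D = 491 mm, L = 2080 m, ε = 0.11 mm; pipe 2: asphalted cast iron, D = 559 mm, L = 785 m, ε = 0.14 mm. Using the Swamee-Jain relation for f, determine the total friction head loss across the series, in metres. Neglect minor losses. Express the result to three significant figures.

H ≈ 9.98 m

Pipe 1: V = 1.579 m/s, Re = 6.52×10^5, ε/D = 2.24×10^-4, f = 0.01542, h_1 = f(L/D)V²/2g = 8.304 m
Pipe 2: V = 1.218 m/s, Re = 5.72×10^5, ε/D = 2.50×10^-4, f = 0.01581, h_2 = f(L/D)V²/2g = 1.679 m
Series → Q common, losses add: H = Σh = 9.983 m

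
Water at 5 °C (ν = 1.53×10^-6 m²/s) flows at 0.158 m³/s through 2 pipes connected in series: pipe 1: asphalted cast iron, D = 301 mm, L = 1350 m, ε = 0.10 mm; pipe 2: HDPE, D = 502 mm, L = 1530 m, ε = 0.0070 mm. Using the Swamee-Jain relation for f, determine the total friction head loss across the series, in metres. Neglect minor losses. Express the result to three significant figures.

Pipe 1: V = 2.220 m/s, Re = 4.37×10^5, ε/D = 3.32×10^-4, f = 0.01678, h_1 = f(L/D)V²/2g = 18.91 m
Pipe 2: V = 0.7983 m/s, Re = 2.62×10^5, ε/D = 1.39×10^-5, f = 0.01490, h_2 = f(L/D)V²/2g = 1.475 m
Series → Q common, losses add: H = Σh = 20.38 m

H ≈ 20.4 m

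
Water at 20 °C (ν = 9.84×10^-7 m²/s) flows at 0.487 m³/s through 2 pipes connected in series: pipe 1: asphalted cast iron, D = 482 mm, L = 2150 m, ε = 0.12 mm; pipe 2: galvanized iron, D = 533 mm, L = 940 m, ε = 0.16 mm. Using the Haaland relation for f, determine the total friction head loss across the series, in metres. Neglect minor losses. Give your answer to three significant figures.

H ≈ 30.9 m

Pipe 1: V = 2.669 m/s, Re = 1.31×10^6, ε/D = 2.49×10^-4, f = 0.01496, h_1 = f(L/D)V²/2g = 24.22 m
Pipe 2: V = 2.183 m/s, Re = 1.18×10^6, ε/D = 3.00×10^-4, f = 0.01551, h_2 = f(L/D)V²/2g = 6.643 m
Series → Q common, losses add: H = Σh = 30.87 m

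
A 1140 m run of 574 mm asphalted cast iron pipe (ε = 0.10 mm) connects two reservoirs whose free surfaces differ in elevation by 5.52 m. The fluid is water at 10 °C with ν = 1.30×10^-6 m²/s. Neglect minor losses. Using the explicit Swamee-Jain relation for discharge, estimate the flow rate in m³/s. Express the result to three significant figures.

Q ≈ 0.501 m³/s

Swamee-Jain (Type II): Q = -0.965·√(gD⁵h_f/L)·ln[ε/(3.7D) + √(3.17ν²L/(gD³h_f))]
√(gD⁵h_f/L) = √(9.81·0.574⁵·5.52/1140) = 0.05440
ε/(3.7D) = 4.71×10^-5; √(3.17ν²L/(gD³h_f)) = 2.44×10^-5
Q = -0.965·0.05440·ln(7.151×10^-5) = 0.5012 m³/s
Check: V = 1.94 m/s, Re = 8.55×10^5, f = 0.01463, h_f = 5.55 m ≈ 5.52 m ✓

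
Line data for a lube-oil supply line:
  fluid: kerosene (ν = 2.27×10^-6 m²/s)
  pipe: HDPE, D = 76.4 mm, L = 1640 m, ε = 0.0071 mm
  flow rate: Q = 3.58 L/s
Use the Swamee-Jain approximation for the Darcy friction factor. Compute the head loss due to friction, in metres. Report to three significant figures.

V = 4Q/(πD²) = 4·0.00358/(π·0.0764²) = 0.7809 m/s
Re = VD/ν = 0.7809·0.0764/2.27×10^-6 = 2.63×10^4 → turbulent
ε/D = 0.0071/76.4 = 9.29×10^-5
Swamee-Jain: f = 0.02440
h_f = f(L/D)V²/(2g) = 0.02440·(1640/0.0764)·0.7809²/(2·9.81) = 16.28 m

h_f ≈ 16.3 m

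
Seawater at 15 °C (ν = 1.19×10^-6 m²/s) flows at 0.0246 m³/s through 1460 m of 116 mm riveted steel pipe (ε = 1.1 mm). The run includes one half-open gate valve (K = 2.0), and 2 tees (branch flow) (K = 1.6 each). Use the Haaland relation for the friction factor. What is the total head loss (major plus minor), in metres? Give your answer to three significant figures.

H_L ≈ 132 m

V = 4Q/(πD²) = 2.328 m/s; V²/2g = 0.2762 m
Re = 2.27×10^5, ε/D = 0.00948 → f = 0.03756 (Haaland)
Major: h_f = f(L/D)·V²/2g = 0.03756·12586·0.2762 = 130.6 m
Minor: ΣK = 5.20; h_m = ΣK·V²/2g = 1.436 m
Total H_L = 130.6 + 1.436 = 132.0 m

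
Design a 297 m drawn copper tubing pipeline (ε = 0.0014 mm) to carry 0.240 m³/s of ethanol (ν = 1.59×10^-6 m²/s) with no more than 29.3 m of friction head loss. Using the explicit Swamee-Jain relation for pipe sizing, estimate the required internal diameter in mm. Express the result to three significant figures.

D ≈ 228 mm

Swamee-Jain (Type III): D = 0.66·[ε^1.25·(LQ²/(gh_f))^4.75 + ν·Q^9.4·(L/(gh_f))^5.2]^0.04
LQ²/(gh_f) = 0.05952; L/(gh_f) = 1.033
Term 1 = ε^1.25·(…)^4.75 = 7.28×10^-14; Term 2 = ν·Q^9.4·(…)^5.2 = 2.81×10^-12
D = 0.66·(7.28×10^-14 + 2.81×10^-12)^0.04 = 0.2280 m = 228 mm
Check: V = 5.88 m/s, Re = 8.43×10^5, f = 0.01209, h_f = 27.7 m ≈ 29.3 m ✓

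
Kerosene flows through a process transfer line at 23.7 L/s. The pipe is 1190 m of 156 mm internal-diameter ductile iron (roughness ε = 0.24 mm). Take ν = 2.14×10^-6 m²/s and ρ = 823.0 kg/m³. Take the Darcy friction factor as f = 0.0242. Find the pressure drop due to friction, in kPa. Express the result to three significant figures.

Δp ≈ 117 kPa

V = 4Q/(πD²) = 4·0.0237/(π·0.156²) = 1.240 m/s
h_f = f(L/D)V²/(2g) = 0.02420·(1190/0.156)·1.240²/(2·9.81) = 14.47 m
Δp = ρg·h_f = 823.0·9.81·14.47 = 116.8 kPa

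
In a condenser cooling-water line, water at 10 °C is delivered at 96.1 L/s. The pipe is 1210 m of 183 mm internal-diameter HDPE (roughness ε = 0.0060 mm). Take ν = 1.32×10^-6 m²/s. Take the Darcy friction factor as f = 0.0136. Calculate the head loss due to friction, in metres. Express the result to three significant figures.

h_f ≈ 61.2 m

V = 4Q/(πD²) = 4·0.0961/(π·0.183²) = 3.654 m/s
h_f = f(L/D)V²/(2g) = 0.01360·(1210/0.183)·3.654²/(2·9.81) = 61.18 m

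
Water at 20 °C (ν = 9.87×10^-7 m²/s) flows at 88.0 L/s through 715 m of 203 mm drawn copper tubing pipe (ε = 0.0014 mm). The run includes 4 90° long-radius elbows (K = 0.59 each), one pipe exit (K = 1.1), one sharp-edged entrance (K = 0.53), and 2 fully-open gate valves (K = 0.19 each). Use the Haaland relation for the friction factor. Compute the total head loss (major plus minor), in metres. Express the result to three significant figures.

V = 4Q/(πD²) = 2.719 m/s; V²/2g = 0.3768 m
Re = 5.59×10^5, ε/D = 6.90×10^-6 → f = 0.01289 (Haaland)
Major: h_f = f(L/D)·V²/2g = 0.01289·3522·0.3768 = 17.10 m
Minor: ΣK = 4.37; h_m = ΣK·V²/2g = 1.647 m
Total H_L = 17.10 + 1.647 = 18.75 m

H_L ≈ 18.8 m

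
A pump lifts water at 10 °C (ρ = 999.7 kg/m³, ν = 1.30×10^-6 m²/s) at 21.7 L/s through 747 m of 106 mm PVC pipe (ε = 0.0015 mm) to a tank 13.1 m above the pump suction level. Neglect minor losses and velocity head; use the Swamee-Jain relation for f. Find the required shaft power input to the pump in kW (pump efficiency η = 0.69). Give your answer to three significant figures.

P_shaft ≈ 14.5 kW

V = 4Q/(πD²) = 2.459 m/s; Re = 2.01×10^5; ε/D = 1.42×10^-5; f = 0.01565
h_f = f(L/D)V²/2g = 34.00 m
Total head H = z + h_f = 13.1 + 34.00 = 47.10 m
P_hyd = ρgQH = 999.7·9.81·0.0217·47.10 = 10.02 kW
P_shaft = P_hyd/η = 10.02/0.69 = 14.53 kW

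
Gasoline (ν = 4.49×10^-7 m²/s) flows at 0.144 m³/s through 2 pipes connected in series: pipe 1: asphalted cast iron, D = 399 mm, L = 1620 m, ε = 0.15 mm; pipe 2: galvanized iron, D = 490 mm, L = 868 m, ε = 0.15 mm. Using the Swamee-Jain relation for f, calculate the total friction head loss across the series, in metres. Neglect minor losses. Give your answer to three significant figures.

Pipe 1: V = 1.152 m/s, Re = 1.02×10^6, ε/D = 3.76×10^-4, f = 0.01638, h_1 = f(L/D)V²/2g = 4.496 m
Pipe 2: V = 0.7636 m/s, Re = 8.33×10^5, ε/D = 3.06×10^-4, f = 0.01594, h_2 = f(L/D)V²/2g = 0.8394 m
Series → Q common, losses add: H = Σh = 5.335 m

H ≈ 5.34 m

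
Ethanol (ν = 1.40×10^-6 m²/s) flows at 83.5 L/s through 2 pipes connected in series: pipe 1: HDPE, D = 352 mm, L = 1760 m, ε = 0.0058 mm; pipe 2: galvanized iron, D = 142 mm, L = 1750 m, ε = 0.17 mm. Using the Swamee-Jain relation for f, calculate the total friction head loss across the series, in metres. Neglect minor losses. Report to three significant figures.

Pipe 1: V = 0.8580 m/s, Re = 2.16×10^5, ε/D = 1.65×10^-5, f = 0.01546, h_1 = f(L/D)V²/2g = 2.901 m
Pipe 2: V = 5.273 m/s, Re = 5.35×10^5, ε/D = 0.00120, f = 0.02114, h_2 = f(L/D)V²/2g = 369.1 m
Series → Q common, losses add: H = Σh = 372.0 m

H ≈ 372 m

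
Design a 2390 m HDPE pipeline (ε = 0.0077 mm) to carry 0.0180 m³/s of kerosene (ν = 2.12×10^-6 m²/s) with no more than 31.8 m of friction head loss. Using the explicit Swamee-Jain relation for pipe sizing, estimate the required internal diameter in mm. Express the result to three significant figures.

Swamee-Jain (Type III): D = 0.66·[ε^1.25·(LQ²/(gh_f))^4.75 + ν·Q^9.4·(L/(gh_f))^5.2]^0.04
LQ²/(gh_f) = 0.002482; L/(gh_f) = 7.661
Term 1 = ε^1.25·(…)^4.75 = 1.71×10^-19; Term 2 = ν·Q^9.4·(…)^5.2 = 3.34×10^-18
D = 0.66·(1.71×10^-19 + 3.34×10^-18)^0.04 = 0.1322 m = 132 mm
Check: V = 1.31 m/s, Re = 8.17×10^4, f = 0.01895, h_f = 30.0 m ≈ 31.8 m ✓

D ≈ 132 mm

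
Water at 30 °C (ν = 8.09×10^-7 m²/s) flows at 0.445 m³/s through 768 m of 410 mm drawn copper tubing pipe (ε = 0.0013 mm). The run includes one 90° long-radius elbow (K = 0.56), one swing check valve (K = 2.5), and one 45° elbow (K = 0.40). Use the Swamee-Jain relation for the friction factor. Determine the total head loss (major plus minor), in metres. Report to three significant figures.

H_L ≈ 13.7 m

V = 4Q/(πD²) = 3.371 m/s; V²/2g = 0.5790 m
Re = 1.71×10^6, ε/D = 3.17×10^-6 → f = 0.01074 (Swamee-Jain)
Major: h_f = f(L/D)·V²/2g = 0.01074·1873·0.5790 = 11.65 m
Minor: ΣK = 3.46; h_m = ΣK·V²/2g = 2.003 m
Total H_L = 11.65 + 2.003 = 13.65 m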